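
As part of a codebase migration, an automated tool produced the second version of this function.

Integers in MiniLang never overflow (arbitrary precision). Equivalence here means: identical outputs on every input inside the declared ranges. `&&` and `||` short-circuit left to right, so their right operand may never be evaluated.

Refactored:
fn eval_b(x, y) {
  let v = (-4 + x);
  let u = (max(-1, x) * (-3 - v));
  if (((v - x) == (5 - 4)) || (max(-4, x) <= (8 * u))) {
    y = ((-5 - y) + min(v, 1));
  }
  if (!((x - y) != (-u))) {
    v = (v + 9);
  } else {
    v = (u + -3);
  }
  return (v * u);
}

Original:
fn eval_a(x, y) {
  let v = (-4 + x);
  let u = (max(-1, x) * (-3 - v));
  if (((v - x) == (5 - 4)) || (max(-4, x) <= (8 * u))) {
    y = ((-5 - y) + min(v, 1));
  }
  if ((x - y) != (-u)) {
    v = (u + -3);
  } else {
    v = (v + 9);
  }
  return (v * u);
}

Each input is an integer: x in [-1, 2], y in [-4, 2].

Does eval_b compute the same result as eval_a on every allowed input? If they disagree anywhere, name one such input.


The two versions differ — the changes include boolean connective usage differs.
As a probe, take x=-1, y=-2: eval_a runs v = -5; u = -2; (((v - x) == (5 - 4)) || (max(-4, x) <= (8 * u))) -> false; ((x - y) != (-u)) -> true; v = -5; return 10; eval_b runs v = -5; u = -2; (((v - x) == (5 - 4)) || (max(-4, x) <= (8 * u))) -> false; (!((x - y) != (-u))) -> false; v = -5; return 10; both end at 10.
Sweeping the whole domain (28 inputs) finds no disagreement.
verdict: equivalent


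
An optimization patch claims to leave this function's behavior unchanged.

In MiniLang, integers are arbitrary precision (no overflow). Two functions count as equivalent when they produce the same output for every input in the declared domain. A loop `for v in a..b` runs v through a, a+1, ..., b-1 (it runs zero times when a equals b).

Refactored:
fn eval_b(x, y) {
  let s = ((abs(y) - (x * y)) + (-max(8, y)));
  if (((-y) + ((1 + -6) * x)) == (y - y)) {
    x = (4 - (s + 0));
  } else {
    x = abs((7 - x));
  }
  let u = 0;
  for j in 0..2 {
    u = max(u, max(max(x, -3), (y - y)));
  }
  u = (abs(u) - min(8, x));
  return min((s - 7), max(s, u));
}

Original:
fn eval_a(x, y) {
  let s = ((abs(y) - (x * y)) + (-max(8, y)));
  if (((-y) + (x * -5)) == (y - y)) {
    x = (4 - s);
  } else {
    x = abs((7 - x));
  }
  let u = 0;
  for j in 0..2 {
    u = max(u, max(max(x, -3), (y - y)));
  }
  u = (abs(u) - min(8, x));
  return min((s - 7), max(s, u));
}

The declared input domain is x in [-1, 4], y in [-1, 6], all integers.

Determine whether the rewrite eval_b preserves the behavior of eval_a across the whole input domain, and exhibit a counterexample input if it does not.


Changes here: constant usage differs; also arithmetic usage differs; the full 48-point sweep finds no disagreement.
verdict: equivalent


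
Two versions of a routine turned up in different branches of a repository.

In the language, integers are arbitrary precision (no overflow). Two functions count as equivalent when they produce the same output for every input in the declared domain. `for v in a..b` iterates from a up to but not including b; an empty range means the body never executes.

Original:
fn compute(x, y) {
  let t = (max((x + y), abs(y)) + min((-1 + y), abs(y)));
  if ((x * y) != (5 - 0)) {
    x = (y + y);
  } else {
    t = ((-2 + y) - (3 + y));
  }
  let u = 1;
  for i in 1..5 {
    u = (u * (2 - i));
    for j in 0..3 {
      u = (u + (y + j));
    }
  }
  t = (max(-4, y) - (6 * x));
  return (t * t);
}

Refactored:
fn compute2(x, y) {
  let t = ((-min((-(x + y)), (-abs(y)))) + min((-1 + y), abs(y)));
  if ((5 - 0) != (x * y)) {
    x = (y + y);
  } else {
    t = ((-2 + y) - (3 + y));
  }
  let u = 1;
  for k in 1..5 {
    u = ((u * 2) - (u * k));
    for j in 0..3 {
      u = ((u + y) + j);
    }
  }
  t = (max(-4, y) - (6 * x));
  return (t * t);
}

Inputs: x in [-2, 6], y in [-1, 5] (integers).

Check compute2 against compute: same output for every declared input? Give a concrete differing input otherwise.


Differences: arithmetic usage differs, plus local variable names differ, plus min/max/abs usage differs — yet all 63 inputs agree.
verdict: equivalent


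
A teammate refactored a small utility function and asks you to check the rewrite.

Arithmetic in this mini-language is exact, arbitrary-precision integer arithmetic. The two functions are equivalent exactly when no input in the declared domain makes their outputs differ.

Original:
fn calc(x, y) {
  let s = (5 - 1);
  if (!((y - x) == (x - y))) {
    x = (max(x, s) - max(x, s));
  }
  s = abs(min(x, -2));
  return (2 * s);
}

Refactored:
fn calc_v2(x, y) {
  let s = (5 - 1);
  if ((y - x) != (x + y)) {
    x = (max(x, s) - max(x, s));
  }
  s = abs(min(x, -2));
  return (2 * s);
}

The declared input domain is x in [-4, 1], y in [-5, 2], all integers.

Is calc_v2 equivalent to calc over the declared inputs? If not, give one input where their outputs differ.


Consider the input x=-4, y=-4.
calc: s = 4; (!((y - x) == (x - y))) -> false; s = 4; return 8
calc_v2: s = 4; ((y - x) != (x + y)) -> true; x = 0; s = 2; return 4
8 != 4, so the rewrite changes behavior.
verdict: not equivalent; witness: x=-4, y=-4


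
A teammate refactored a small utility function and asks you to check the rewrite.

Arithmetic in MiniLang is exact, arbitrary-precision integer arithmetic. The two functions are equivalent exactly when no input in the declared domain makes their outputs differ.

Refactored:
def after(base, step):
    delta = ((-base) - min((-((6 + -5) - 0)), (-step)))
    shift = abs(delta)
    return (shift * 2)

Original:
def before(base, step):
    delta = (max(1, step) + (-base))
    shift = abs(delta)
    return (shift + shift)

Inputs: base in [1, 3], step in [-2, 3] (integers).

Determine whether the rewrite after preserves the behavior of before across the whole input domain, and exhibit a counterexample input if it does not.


Reading the diff, among the changes: constant usage differs; also arithmetic usage differs; also min/max/abs usage differs.
As a probe, take base=3, step=0: before runs delta becomes -2; next shift becomes 2; next final value 4; after runs delta becomes -2; next shift becomes 2; next final value 4; both end at 4.
Every one of the 18 inputs gives matching results.
verdict: equivalent


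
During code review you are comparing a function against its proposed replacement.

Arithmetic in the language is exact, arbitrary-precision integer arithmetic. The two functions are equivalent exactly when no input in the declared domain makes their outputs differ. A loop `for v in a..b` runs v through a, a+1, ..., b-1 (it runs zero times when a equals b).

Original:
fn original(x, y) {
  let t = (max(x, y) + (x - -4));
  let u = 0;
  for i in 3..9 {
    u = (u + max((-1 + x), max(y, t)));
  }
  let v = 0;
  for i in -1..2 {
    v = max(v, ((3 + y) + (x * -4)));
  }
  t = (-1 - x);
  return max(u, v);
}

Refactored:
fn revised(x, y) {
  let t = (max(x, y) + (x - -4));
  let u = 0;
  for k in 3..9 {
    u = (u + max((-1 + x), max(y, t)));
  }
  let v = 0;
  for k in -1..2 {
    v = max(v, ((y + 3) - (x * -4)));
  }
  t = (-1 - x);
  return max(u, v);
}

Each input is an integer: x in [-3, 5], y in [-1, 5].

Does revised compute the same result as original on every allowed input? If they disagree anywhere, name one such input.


On input x=-3, y=-1, original returns 14 while revised returns 0.
verdict: not equivalent; witness: x=-3, y=-1


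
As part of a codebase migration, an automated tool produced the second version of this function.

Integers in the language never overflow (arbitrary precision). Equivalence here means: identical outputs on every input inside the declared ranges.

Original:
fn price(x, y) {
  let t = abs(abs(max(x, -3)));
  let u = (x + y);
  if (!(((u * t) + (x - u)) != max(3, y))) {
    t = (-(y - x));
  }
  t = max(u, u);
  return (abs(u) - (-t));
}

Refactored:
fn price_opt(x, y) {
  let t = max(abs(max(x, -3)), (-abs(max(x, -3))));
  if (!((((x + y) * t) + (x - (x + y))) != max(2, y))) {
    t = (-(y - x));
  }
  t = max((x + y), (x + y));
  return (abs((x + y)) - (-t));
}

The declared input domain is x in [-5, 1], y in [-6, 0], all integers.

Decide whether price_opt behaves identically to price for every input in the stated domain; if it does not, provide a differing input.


The one real change (`3` became `2`) has no effect anywhere in the declared ranges.
One worked example (x=-3, y=-2) — price: t becomes 3; next u becomes -5; next (!(((u * t) + (x - u)) != max(3, y))) evaluates to false; next t becomes -5; next final value 0; price_opt: t becomes 3; next (!((((x + y) * t) + (x - (x + y))) != max(2, y))) evaluates to false; next t becomes -5; next final value 0; agreement on 0.
Sweeping the whole domain (49 inputs) finds no disagreement.
verdict: equivalent


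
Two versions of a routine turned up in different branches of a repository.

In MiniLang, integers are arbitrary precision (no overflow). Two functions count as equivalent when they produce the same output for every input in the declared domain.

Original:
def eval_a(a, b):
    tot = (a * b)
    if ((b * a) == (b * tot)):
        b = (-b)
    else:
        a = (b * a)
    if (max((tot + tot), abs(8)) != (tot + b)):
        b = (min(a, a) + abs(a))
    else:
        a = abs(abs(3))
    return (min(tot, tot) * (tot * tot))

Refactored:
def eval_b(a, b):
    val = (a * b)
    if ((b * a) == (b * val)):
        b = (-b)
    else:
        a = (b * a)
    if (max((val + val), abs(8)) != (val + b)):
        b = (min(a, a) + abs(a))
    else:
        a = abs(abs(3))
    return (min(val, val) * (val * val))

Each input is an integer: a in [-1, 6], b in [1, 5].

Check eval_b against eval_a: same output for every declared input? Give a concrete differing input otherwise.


Changes here: local variable names differ; the full 40-point sweep finds no disagreement.
verdict: equivalent


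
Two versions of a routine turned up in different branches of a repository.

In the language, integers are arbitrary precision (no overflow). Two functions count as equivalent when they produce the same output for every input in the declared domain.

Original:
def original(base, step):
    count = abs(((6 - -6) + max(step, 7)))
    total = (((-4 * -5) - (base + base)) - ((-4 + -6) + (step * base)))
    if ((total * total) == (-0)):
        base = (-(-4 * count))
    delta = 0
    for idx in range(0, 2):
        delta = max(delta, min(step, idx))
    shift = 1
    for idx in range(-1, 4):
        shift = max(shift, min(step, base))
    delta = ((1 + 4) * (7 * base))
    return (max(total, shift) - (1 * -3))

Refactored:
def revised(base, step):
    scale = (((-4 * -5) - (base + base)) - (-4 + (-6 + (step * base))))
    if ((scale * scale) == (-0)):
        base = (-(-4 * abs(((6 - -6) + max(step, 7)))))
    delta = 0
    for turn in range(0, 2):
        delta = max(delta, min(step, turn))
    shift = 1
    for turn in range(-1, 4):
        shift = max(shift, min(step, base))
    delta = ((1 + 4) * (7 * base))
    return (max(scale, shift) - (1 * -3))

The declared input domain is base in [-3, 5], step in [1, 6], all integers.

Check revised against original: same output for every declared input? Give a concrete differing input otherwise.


The two versions differ — the changes include local variable names differ; also statement counts differ.
Spot check at base=2, step=5 — original: count := 19 | total := 16 | ((total * total) == (-0)): false | delta := 0 | iter idx=0: | delta := 0 | iter idx=1: | delta := 1 | shift := 1 | iter idx=-1: | shift := 2 | iter idx=0: | shift := 2 | iter idx=1: | shift := 2 | iter idx=2: | shift := 2 | iter idx=3: | shift := 2 | delta := 70 | result 19. revised: scale := 16 | ((scale * scale) == (-0)): false | delta := 0 | iter turn=0: | delta := 0 | iter turn=1: | delta := 1 | shift := 1 | iter turn=-1: | shift := 2 | iter turn=0: | shift := 2 | iter turn=1: | shift := 2 | iter turn=2: | shift := 2 | iter turn=3: | shift := 2 | delta := 70 | result 19. Both give 19.
Every one of the 54 inputs gives matching results.
verdict: equivalent


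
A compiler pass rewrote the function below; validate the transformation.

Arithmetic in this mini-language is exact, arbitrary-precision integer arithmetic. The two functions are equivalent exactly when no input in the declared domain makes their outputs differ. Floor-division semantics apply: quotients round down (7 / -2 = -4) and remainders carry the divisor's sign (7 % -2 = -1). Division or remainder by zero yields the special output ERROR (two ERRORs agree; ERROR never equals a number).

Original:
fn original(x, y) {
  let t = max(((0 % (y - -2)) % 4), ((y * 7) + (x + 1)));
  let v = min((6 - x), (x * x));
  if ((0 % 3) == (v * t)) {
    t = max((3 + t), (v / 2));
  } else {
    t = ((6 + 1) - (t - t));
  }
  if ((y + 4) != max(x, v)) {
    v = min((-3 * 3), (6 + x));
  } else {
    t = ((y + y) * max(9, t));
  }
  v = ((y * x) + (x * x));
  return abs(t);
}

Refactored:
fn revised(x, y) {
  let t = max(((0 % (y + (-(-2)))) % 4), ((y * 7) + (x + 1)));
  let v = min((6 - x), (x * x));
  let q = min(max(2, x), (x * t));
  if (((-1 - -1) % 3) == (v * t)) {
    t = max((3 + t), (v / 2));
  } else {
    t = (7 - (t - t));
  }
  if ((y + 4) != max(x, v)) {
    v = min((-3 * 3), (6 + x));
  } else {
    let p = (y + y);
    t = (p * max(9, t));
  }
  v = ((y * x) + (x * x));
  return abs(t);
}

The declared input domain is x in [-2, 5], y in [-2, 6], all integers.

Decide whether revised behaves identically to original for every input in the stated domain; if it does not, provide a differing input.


Side by side, the visible changes include: local variable names differ; and statement counts differ; and constant usage differs; and min/max/abs usage differs; and arithmetic usage differs.
As a probe, take x=3, y=-2: original runs a zero divisor aborts: ERROR; revised runs a zero divisor aborts: ERROR; both end at ERROR.
Every one of the 72 inputs gives matching results.
verdict: equivalent


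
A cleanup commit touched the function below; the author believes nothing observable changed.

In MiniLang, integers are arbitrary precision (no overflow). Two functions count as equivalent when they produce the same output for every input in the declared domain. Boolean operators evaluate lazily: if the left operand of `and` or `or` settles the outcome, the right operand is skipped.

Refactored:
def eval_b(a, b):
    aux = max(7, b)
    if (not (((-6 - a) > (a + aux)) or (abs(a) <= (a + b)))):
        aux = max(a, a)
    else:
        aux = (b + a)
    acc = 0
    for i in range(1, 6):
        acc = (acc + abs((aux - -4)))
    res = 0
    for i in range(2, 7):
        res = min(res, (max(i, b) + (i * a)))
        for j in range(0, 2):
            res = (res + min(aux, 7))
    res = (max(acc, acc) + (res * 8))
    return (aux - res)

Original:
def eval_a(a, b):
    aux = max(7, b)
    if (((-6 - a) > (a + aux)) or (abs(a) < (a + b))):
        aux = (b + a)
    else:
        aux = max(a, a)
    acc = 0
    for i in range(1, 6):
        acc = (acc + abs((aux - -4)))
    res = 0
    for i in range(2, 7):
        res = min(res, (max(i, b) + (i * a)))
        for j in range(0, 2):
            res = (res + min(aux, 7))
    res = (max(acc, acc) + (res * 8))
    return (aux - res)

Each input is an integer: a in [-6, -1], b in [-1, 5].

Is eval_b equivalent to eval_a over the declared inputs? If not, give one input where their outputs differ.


Run the pair on a=-2, b=4.
eval_a: aux = 7; (((-6 - a) > (a + aux)) or (abs(a) < (a + b))) -> false; aux = -2; acc = 0; [i=1]; acc = 2; [i=2]; acc = 4; [i=3]; acc = 6; [i=4]; acc = 8; [i=5]; acc = 10; res = 0; [i=2]; res = 0; [j=0]; res = -2; [j=1]; res = -4; [i=3]; res = -4; [j=0]; res = -6; [j=1]; res = -8; [i=4]; res = -8; [j=0]; res = -10; [j=1]; res = -12; [i=5]; res = -12; [j=0]; res = -14; [j=1]; res = -16; [i=6]; res = -16; [j=0]; res = -18; [j=1]; res = -20; res = -150; return 148
eval_b: aux = 7; (not (((-6 - a) > (a + aux)) or (abs(a) <= (a + b)))) -> false; aux = 2; acc = 0; [i=1]; acc = 6; [i=2]; acc = 12; [i=3]; acc = 18; [i=4]; acc = 24; [i=5]; acc = 30; res = 0; [i=2]; res = 0; [j=0]; res = 2; [j=1]; res = 4; [i=3]; res = -2; [j=0]; res = 0; [j=1]; res = 2; [i=4]; res = -4; [j=0]; res = -2; [j=1]; res = 0; [i=5]; res = -5; [j=0]; res = -3; [j=1]; res = -1; [i=6]; res = -6; [j=0]; res = -4; [j=1]; res = -2; res = 14; return -12
148 against -12: the behavior changed.
verdict: not equivalent; witness: a=-2, b=4


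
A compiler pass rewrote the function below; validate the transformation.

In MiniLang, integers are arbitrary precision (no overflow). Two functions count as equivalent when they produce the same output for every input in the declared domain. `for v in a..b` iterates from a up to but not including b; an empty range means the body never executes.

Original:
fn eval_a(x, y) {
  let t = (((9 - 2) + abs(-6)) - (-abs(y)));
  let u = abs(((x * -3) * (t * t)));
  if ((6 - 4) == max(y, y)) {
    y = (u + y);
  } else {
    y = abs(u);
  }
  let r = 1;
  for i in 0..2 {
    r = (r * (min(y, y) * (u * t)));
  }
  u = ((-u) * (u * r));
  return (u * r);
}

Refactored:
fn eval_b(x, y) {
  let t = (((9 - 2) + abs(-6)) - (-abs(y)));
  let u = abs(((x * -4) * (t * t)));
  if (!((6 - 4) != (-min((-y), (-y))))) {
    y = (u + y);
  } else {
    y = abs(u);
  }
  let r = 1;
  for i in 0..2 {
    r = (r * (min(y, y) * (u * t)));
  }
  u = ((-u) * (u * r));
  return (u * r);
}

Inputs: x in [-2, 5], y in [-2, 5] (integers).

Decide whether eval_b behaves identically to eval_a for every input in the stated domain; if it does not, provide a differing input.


x=-2, y=-2 yields -1017894390848789611816406250000000000 from eval_a but -18075490334784000000000000000000000000 from eval_b.
verdict: not equivalent; witness: x=-2, y=-2


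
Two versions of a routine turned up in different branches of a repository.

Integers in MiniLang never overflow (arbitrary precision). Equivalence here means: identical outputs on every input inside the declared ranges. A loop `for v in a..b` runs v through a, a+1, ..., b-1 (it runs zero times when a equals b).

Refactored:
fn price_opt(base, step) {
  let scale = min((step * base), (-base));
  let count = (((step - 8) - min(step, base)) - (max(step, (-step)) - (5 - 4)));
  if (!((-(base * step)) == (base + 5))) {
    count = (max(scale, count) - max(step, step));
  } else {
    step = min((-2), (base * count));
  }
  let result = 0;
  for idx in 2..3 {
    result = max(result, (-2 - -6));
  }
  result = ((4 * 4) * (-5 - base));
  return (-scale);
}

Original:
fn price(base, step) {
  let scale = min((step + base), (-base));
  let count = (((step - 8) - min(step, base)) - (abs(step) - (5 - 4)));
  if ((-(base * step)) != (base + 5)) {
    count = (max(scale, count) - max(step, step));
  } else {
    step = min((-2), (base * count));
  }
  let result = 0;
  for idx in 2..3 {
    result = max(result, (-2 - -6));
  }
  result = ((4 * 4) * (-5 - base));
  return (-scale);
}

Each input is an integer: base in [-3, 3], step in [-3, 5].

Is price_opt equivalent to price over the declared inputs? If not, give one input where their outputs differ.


Input base=-3, step=-3: 6 from price versus -3 from price_opt.
verdict: not equivalent; witness: base=-3, step=-3


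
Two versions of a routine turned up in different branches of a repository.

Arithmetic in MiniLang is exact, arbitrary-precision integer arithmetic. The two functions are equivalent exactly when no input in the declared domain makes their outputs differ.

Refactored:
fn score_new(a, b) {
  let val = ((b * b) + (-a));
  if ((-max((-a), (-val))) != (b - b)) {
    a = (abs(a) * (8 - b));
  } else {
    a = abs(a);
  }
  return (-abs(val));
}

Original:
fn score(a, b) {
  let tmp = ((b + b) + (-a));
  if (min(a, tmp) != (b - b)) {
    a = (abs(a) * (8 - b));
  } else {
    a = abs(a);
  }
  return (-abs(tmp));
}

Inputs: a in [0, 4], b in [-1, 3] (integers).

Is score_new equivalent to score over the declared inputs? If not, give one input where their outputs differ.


Not equivalent: a=0, b=-1 separates them (-2 vs -1).
score: tmp becomes -2; next (min(a, tmp) != (b - b)) evaluates to true; next a becomes 0; next final value -2
score_new: val becomes 1; next ((-max((-a), (-val))) != (b - b)) evaluates to false; next a becomes 0; next final value -1
verdict: not equivalent; witness: a=0, b=-1


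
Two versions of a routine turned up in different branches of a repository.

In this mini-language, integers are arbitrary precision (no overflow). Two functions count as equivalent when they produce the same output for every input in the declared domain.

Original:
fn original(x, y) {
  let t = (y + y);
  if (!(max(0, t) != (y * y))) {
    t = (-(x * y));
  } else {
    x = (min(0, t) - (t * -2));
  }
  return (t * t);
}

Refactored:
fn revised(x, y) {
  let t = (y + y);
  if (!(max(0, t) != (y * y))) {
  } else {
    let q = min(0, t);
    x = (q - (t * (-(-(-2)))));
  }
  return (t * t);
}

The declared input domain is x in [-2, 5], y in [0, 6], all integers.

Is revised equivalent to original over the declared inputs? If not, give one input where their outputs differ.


There is a counterexample at x=-1, y=2: 4 on one side, 16 on the other.
original: t := 4 | (!(max(0, t) != (y * y))): true | t := 2 | result 4
revised: t := 4 | (!(max(0, t) != (y * y))): true | result 16
verdict: not equivalent; witness: x=-1, y=2


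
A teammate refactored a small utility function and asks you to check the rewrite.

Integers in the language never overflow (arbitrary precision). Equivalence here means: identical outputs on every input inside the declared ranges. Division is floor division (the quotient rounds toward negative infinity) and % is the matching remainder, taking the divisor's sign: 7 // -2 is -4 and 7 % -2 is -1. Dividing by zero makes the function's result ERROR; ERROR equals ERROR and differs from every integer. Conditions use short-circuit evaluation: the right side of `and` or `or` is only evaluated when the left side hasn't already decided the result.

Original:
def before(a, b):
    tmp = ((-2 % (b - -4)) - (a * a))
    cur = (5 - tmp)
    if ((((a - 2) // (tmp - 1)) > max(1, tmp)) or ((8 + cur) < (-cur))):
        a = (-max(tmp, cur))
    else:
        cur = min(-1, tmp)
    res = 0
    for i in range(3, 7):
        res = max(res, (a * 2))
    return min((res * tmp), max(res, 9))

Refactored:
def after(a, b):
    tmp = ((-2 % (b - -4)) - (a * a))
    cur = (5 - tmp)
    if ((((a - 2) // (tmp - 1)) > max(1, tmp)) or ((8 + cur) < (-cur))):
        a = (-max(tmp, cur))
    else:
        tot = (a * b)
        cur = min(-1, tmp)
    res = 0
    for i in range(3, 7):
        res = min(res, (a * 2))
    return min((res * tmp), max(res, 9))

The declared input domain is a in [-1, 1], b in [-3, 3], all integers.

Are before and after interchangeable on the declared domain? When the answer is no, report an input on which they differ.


Consider the input a=-1, b=-3.
before: tmp=-1, then cur=6, then ((((a - 2) // (tmp - 1)) > max(1, tmp)) or ((8 + cur) < (-cur))) is false, then cur=-1, then res=0, then (i=3), then res=0, then (i=4), then res=0, then (i=5), then res=0, then (i=6), then res=0, then returns 0
after: tmp=-1, then cur=6, then ((((a - 2) // (tmp - 1)) > max(1, tmp)) or ((8 + cur) < (-cur))) is false, then tot=3, then cur=-1, then res=0, then (i=3), then res=-2, then (i=4), then res=-2, then (i=5), then res=-2, then (i=6), then res=-2, then returns 2
0 vs 2 — the two versions disagree here.
verdict: not equivalent; witness: a=-1, b=-3


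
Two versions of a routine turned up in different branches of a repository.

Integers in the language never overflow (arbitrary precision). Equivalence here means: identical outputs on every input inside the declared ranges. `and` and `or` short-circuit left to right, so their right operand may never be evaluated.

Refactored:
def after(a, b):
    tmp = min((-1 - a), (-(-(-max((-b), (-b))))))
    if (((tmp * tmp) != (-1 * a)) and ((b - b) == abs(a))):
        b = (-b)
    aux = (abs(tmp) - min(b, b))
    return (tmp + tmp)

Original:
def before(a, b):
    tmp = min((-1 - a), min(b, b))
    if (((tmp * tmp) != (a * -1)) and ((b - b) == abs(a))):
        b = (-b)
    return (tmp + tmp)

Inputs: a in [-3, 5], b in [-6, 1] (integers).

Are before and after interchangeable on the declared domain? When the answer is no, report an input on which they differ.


Behavior is preserved: although arithmetic usage differs; and statement counts differ; and min/max/abs usage differs; and local variable names differ, the outputs never diverge.
As a probe, take a=2, b=-2: before runs tmp becomes -3; next (((tmp * tmp) != (a * -1)) and ((b - b) == abs(a))) evaluates to false; next final value -6; after runs tmp becomes -3; next (((tmp * tmp) != (-1 * a)) and ((b - b) == abs(a))) evaluates to false; next aux becomes 5; next final value -6; both end at -6.
Sweeping the whole domain (72 inputs) finds no disagreement.
verdict: equivalent


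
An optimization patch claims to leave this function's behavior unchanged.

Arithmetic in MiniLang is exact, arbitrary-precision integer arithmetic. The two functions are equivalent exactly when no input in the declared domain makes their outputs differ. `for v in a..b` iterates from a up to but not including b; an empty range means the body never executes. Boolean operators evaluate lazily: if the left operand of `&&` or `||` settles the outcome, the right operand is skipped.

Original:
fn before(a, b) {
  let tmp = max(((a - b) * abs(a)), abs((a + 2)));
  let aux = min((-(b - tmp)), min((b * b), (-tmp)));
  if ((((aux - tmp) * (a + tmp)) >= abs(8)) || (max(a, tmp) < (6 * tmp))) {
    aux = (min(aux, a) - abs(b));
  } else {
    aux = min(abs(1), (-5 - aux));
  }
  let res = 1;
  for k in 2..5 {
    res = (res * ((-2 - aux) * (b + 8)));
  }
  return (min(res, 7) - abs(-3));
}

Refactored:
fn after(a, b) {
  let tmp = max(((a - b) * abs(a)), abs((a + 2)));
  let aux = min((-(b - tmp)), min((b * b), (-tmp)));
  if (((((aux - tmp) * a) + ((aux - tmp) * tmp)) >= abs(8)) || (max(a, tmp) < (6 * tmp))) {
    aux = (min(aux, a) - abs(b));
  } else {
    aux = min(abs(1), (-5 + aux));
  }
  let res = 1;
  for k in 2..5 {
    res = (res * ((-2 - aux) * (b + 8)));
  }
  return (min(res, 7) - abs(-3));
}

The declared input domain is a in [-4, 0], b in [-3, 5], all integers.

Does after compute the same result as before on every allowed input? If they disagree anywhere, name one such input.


At a=-2, b=3: before gives -3, after gives 4.
verdict: not equivalent; witness: a=-2, b=3


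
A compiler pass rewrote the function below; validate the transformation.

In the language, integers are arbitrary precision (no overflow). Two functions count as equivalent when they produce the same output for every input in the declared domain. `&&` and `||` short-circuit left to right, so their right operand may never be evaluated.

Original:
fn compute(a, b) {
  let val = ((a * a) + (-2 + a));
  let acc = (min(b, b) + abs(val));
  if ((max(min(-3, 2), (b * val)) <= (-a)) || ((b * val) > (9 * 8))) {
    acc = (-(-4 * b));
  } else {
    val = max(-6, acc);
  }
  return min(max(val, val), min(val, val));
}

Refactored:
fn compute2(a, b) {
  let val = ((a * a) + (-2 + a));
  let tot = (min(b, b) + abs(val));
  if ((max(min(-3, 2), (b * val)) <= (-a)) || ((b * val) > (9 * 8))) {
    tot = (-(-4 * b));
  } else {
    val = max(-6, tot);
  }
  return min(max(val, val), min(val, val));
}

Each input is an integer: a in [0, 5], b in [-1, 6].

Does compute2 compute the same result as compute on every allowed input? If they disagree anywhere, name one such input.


The two are interchangeable: local variable names differ, and every declared input agrees.
Tracing a=0, b=4: compute: val becomes -2; next acc becomes 6; next ((max(min(-3, 2), (b * val)) <= (-a)) || ((b * val) > (9 * 8))) evaluates to true; next acc becomes 16; next final value -2 | compute2: val becomes -2; next tot becomes 6; next ((max(min(-3, 2), (b * val)) <= (-a)) || ((b * val) > (9 * 8))) evaluates to true; next tot becomes 16; next final value -2 — matching result -2.
Every one of the 48 inputs gives matching results.
verdict: equivalent


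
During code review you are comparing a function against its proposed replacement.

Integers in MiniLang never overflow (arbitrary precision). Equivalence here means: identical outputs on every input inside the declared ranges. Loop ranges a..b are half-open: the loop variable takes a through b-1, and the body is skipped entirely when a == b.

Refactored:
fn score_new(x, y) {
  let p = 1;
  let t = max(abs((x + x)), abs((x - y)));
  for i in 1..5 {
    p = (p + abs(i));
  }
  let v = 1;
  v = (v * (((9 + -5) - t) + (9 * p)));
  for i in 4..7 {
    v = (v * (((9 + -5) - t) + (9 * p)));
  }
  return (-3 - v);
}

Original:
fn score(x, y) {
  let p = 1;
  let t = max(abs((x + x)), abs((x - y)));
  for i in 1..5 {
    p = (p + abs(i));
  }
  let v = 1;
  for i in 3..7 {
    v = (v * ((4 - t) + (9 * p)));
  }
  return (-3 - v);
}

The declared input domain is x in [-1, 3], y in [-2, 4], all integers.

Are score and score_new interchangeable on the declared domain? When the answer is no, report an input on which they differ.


Comparing the listings, the differences include: statement counts differ, constant usage differs, loop structure differs, arithmetic usage differs.
Spot check at x=2, y=3 — score: p = 1; t = 4; [i=1]; p = 2; [i=2]; p = 4; [i=3]; p = 7; [i=4]; p = 11; v = 1; [i=3]; v = 99; [i=4]; v = 9801; [i=5]; v = 970299; [i=6]; v = 96059601; return -96059604. score_new: p = 1; t = 4; [i=1]; p = 2; [i=2]; p = 4; [i=3]; p = 7; [i=4]; p = 11; v = 1; v = 99; [i=4]; v = 9801; [i=5]; v = 970299; [i=6]; v = 96059601; return -96059604. Both give -96059604.
An exhaustive pass over the 35 declared inputs shows identical outputs.
verdict: equivalent


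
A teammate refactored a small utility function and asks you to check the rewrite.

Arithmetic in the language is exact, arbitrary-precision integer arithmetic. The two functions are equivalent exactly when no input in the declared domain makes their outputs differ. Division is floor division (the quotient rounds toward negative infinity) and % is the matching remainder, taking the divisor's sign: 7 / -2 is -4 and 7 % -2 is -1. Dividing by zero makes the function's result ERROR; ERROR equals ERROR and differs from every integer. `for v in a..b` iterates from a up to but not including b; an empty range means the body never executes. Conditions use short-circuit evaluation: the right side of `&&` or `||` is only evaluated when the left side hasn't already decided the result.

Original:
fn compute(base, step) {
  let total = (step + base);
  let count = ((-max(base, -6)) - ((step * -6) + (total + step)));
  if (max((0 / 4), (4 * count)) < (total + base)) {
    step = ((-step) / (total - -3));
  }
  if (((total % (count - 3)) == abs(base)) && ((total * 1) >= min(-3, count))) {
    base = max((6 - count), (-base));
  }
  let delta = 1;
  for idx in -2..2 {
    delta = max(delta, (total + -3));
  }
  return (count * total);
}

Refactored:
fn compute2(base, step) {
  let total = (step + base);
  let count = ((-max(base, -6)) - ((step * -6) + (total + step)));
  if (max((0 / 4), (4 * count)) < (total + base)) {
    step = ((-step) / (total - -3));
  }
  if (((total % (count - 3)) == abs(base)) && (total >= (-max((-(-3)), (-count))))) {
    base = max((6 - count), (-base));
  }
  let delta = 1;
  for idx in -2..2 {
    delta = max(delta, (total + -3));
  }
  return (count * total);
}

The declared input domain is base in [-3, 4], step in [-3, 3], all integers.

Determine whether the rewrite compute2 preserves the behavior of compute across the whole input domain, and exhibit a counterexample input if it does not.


Equivalent — the differences include arithmetic usage differs; and min/max/abs usage differs; and constant usage differs, yet no declared input distinguishes the two.
One worked example (base=-2, step=3) — compute: total=1, then count=16, then (max((0 / 4), (4 * count)) < (total + base)) is false, then (((total % (count - 3)) == abs(base)) && ((total * 1) >= min(-3, count))) is false, then delta=1, then (idx=-2), then delta=1, then (idx=-1), then delta=1, then (idx=0), then delta=1, then (idx=1), then delta=1, then returns 16; compute2: total=1, then count=16, then (max((0 / 4), (4 * count)) < (total + base)) is false, then (((total % (count - 3)) == abs(base)) && (total >= (-max((-(-3)), (-count))))) is false, then delta=1, then (idx=-2), then delta=1, then (idx=-1), then delta=1, then (idx=0), then delta=1, then (idx=1), then delta=1, then returns 16; agreement on 16.
Across all 56 domain points the two functions coincide.
verdict: equivalent


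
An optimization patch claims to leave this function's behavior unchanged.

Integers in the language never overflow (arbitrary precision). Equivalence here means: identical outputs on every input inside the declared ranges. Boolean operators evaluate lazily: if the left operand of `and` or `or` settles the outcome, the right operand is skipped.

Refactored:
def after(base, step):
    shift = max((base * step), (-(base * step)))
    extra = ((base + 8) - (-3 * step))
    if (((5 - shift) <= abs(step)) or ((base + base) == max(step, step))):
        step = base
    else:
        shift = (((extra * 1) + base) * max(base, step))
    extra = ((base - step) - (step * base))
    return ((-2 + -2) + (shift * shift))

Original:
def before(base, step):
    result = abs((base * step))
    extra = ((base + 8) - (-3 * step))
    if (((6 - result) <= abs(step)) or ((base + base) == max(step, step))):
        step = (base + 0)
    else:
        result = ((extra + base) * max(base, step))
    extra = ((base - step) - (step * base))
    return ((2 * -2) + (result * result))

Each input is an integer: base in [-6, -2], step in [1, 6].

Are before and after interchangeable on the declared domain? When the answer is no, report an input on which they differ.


These are not equivalent — on base=-4, step=1 the outputs split (5 vs 12).
before: result = 4; extra = 7; (((6 - result) <= abs(step)) or ((base + base) == max(step, step))) -> false; result = 3; extra = -1; return 5
after: shift = 4; extra = 7; (((5 - shift) <= abs(step)) or ((base + base) == max(step, step))) -> true; step = -4; extra = -16; return 12
verdict: not equivalent; witness: base=-4, step=1


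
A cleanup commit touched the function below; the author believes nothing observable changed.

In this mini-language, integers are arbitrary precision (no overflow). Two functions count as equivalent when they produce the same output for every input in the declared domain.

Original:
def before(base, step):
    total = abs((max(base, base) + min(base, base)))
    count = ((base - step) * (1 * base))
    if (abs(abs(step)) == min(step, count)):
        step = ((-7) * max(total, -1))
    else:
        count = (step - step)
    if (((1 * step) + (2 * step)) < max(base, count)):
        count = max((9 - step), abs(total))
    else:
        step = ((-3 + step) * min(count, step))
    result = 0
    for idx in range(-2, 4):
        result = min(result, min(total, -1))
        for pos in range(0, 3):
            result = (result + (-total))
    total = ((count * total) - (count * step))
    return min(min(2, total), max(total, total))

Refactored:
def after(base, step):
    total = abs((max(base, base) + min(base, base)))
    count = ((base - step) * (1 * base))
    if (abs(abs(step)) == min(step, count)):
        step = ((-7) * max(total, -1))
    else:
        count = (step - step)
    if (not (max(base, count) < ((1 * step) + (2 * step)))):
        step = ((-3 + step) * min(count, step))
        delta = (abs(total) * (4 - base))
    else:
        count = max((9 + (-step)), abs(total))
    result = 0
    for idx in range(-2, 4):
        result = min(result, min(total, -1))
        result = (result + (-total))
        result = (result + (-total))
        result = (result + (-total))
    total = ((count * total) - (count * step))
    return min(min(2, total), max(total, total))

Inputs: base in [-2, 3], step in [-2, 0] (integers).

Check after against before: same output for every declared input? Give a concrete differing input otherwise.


Try base=-2, step=-2.
before: total=4, then count=0, then (abs(abs(step)) == min(step, count)) is false, then count=0, then (((1 * step) + (2 * step)) < max(base, count)) is true, then count=11, then result=0, then (idx=-2), then result=-1, then (pos=0), then result=-5, then (pos=1), then result=-9, then (pos=2), then result=-13, then (idx=-1), then result=-13, then (pos=0), then result=-17, then (pos=1), then result=-21, then (pos=2), then result=-25, then (idx=0), then result=-25, then (pos=0), then result=-29, then (pos=1), then result=-33, then (pos=2), then result=-37, then (idx=1), then result=-37, then (pos=0), then result=-41, then (pos=1), then result=-45, then (pos=2), then result=-49, then (idx=2), then result=-49, then (pos=0), then result=-53, then (pos=1), then result=-57, then (pos=2), then result=-61, then (idx=3), then result=-61, then (pos=0), then result=-65, then (pos=1), then result=-69, then (pos=2), then result=-73, then total=66, then returns 2
after: total=4, then count=0, then (abs(abs(step)) == min(step, count)) is false, then count=0, then (not (max(base, count) < ((1 * step) + (2 * step)))) is true, then step=10, then delta=24, then result=0, then (idx=-2), then result=-1, then result=-5, then result=-9, then result=-13, then (idx=-1), then result=-13, then result=-17, then result=-21, then result=-25, then (idx=0), then result=-25, then result=-29, then result=-33, then result=-37, then (idx=1), then result=-37, then result=-41, then result=-45, then result=-49, then (idx=2), then result=-49, then result=-53, then result=-57, then result=-61, then (idx=3), then result=-61, then result=-65, then result=-69, then result=-73, then total=0, then returns 0
2 != 0, so the rewrite changes behavior.
verdict: not equivalent; witness: base=-2, step=-2


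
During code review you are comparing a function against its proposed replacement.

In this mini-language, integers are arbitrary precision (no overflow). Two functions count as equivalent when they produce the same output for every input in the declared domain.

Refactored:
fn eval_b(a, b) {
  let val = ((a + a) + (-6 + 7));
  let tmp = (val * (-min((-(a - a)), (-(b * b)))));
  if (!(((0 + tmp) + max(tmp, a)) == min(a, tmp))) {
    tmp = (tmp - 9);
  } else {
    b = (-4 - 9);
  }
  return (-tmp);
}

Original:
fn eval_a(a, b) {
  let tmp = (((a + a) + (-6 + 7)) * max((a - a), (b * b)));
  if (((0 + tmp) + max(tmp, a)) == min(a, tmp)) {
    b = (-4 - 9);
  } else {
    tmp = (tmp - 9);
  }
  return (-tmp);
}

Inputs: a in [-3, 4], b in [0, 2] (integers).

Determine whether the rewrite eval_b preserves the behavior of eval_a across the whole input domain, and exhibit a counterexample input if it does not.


Side by side, the visible changes include: local variable names differ, min/max/abs usage differs, boolean connective usage differs, statement counts differ.
One worked example (a=-2, b=0) — eval_a: tmp=0, then (((0 + tmp) + max(tmp, a)) == min(a, tmp)) is false, then tmp=-9, then returns 9; eval_b: val=-3, then tmp=0, then (!(((0 + tmp) + max(tmp, a)) == min(a, tmp))) is true, then tmp=-9, then returns 9; agreement on 9.
Sweeping the whole domain (24 inputs) finds no disagreement.
verdict: equivalent


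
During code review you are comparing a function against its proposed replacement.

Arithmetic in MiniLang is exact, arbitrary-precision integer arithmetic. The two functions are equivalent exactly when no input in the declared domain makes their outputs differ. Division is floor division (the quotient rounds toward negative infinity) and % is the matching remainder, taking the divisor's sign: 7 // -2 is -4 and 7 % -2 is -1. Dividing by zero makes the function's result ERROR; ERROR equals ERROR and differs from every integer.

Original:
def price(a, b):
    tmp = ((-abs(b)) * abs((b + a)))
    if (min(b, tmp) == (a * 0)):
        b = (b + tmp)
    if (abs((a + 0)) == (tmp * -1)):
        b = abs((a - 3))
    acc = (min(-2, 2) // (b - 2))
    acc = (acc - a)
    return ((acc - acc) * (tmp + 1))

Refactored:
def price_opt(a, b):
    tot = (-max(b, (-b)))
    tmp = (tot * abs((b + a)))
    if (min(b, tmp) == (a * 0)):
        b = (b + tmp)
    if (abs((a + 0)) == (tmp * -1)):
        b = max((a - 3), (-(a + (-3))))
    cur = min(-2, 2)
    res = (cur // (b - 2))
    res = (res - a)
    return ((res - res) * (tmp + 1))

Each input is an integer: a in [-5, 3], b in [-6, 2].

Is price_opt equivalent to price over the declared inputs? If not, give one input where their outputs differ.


Comparing the listings, the differences include: min/max/abs usage differs, constant usage differs, arithmetic usage differs, statement counts differ, local variable names differ.
Tracing a=-3, b=-4: price: tmp = -28; (min(b, tmp) == (a * 0)) -> false; (abs((a + 0)) == (tmp * -1)) -> false; acc = 0; acc = 3; return 0 | price_opt: tot = -4; tmp = -28; (min(b, tmp) == (a * 0)) -> false; (abs((a + 0)) == (tmp * -1)) -> false; cur = -2; res = 0; res = 3; return 0 — matching result 0.
Sweeping the whole domain (81 inputs) finds no disagreement.
verdict: equivalent
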